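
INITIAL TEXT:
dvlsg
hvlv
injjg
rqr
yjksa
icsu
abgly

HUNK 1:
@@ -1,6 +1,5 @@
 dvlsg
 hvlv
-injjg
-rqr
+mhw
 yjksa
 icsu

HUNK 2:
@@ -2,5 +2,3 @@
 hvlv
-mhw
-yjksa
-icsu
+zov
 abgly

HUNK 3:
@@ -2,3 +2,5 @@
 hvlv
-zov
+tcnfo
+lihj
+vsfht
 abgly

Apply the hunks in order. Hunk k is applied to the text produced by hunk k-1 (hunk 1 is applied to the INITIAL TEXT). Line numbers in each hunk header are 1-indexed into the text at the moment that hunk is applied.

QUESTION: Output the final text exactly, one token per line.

Hunk 1: at line 1 remove [injjg,rqr] add [mhw] -> 6 lines: dvlsg hvlv mhw yjksa icsu abgly
Hunk 2: at line 2 remove [mhw,yjksa,icsu] add [zov] -> 4 lines: dvlsg hvlv zov abgly
Hunk 3: at line 2 remove [zov] add [tcnfo,lihj,vsfht] -> 6 lines: dvlsg hvlv tcnfo lihj vsfht abgly

Answer: dvlsg
hvlv
tcnfo
lihj
vsfht
abgly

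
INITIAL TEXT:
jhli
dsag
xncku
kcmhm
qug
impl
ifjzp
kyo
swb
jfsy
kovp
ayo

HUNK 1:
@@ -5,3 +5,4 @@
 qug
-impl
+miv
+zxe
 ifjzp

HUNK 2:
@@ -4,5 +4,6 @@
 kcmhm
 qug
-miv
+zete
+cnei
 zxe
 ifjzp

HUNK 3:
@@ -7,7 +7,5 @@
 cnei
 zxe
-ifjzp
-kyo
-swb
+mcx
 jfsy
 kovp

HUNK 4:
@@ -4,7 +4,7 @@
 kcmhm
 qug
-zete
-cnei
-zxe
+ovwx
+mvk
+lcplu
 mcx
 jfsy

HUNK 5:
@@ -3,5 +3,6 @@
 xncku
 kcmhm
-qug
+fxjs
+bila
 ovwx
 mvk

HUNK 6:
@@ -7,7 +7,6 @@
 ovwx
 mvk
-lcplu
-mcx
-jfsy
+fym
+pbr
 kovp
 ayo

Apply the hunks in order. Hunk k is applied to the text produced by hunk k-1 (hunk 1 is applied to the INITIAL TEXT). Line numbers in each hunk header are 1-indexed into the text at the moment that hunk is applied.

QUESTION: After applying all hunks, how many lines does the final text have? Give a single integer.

Answer: 12

Derivation:
Hunk 1: at line 5 remove [impl] add [miv,zxe] -> 13 lines: jhli dsag xncku kcmhm qug miv zxe ifjzp kyo swb jfsy kovp ayo
Hunk 2: at line 4 remove [miv] add [zete,cnei] -> 14 lines: jhli dsag xncku kcmhm qug zete cnei zxe ifjzp kyo swb jfsy kovp ayo
Hunk 3: at line 7 remove [ifjzp,kyo,swb] add [mcx] -> 12 lines: jhli dsag xncku kcmhm qug zete cnei zxe mcx jfsy kovp ayo
Hunk 4: at line 4 remove [zete,cnei,zxe] add [ovwx,mvk,lcplu] -> 12 lines: jhli dsag xncku kcmhm qug ovwx mvk lcplu mcx jfsy kovp ayo
Hunk 5: at line 3 remove [qug] add [fxjs,bila] -> 13 lines: jhli dsag xncku kcmhm fxjs bila ovwx mvk lcplu mcx jfsy kovp ayo
Hunk 6: at line 7 remove [lcplu,mcx,jfsy] add [fym,pbr] -> 12 lines: jhli dsag xncku kcmhm fxjs bila ovwx mvk fym pbr kovp ayo
Final line count: 12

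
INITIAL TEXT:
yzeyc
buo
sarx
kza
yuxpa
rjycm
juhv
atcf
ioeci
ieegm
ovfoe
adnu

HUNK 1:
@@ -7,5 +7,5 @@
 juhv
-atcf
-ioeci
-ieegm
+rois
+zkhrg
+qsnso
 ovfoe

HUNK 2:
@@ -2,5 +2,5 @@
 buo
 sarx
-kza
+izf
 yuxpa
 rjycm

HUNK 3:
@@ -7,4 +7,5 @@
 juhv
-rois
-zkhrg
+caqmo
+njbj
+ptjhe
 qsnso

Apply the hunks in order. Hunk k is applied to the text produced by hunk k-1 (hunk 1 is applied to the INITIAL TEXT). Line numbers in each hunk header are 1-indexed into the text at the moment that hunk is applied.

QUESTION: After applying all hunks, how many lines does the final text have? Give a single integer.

Answer: 13

Derivation:
Hunk 1: at line 7 remove [atcf,ioeci,ieegm] add [rois,zkhrg,qsnso] -> 12 lines: yzeyc buo sarx kza yuxpa rjycm juhv rois zkhrg qsnso ovfoe adnu
Hunk 2: at line 2 remove [kza] add [izf] -> 12 lines: yzeyc buo sarx izf yuxpa rjycm juhv rois zkhrg qsnso ovfoe adnu
Hunk 3: at line 7 remove [rois,zkhrg] add [caqmo,njbj,ptjhe] -> 13 lines: yzeyc buo sarx izf yuxpa rjycm juhv caqmo njbj ptjhe qsnso ovfoe adnu
Final line count: 13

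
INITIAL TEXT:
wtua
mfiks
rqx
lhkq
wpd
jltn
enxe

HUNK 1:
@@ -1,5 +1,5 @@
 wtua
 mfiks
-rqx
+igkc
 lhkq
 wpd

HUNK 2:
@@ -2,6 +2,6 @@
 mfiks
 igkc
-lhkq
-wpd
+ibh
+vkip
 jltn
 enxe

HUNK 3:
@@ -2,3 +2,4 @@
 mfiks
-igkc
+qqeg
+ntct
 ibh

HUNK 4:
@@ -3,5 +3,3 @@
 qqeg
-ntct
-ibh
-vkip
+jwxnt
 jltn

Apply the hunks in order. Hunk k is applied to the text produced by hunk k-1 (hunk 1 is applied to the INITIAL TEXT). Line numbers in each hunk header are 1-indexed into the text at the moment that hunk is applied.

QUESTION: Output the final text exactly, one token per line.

Hunk 1: at line 1 remove [rqx] add [igkc] -> 7 lines: wtua mfiks igkc lhkq wpd jltn enxe
Hunk 2: at line 2 remove [lhkq,wpd] add [ibh,vkip] -> 7 lines: wtua mfiks igkc ibh vkip jltn enxe
Hunk 3: at line 2 remove [igkc] add [qqeg,ntct] -> 8 lines: wtua mfiks qqeg ntct ibh vkip jltn enxe
Hunk 4: at line 3 remove [ntct,ibh,vkip] add [jwxnt] -> 6 lines: wtua mfiks qqeg jwxnt jltn enxe

Answer: wtua
mfiks
qqeg
jwxnt
jltn
enxe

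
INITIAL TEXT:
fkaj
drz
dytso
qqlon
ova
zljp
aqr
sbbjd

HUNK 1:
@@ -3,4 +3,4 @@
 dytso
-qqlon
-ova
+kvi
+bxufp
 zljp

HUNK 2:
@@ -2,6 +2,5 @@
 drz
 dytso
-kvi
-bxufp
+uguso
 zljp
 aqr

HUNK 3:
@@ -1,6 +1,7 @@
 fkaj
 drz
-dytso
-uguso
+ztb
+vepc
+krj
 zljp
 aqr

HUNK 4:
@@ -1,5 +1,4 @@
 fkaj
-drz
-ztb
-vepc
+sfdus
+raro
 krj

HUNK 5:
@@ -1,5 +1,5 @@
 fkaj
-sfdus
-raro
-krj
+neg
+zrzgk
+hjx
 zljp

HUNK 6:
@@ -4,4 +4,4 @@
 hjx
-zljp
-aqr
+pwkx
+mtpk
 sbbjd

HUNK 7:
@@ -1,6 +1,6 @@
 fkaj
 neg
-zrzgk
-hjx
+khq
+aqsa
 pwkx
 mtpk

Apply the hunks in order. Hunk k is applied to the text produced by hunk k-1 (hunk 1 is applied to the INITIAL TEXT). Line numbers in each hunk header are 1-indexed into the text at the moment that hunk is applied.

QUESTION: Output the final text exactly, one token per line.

Hunk 1: at line 3 remove [qqlon,ova] add [kvi,bxufp] -> 8 lines: fkaj drz dytso kvi bxufp zljp aqr sbbjd
Hunk 2: at line 2 remove [kvi,bxufp] add [uguso] -> 7 lines: fkaj drz dytso uguso zljp aqr sbbjd
Hunk 3: at line 1 remove [dytso,uguso] add [ztb,vepc,krj] -> 8 lines: fkaj drz ztb vepc krj zljp aqr sbbjd
Hunk 4: at line 1 remove [drz,ztb,vepc] add [sfdus,raro] -> 7 lines: fkaj sfdus raro krj zljp aqr sbbjd
Hunk 5: at line 1 remove [sfdus,raro,krj] add [neg,zrzgk,hjx] -> 7 lines: fkaj neg zrzgk hjx zljp aqr sbbjd
Hunk 6: at line 4 remove [zljp,aqr] add [pwkx,mtpk] -> 7 lines: fkaj neg zrzgk hjx pwkx mtpk sbbjd
Hunk 7: at line 1 remove [zrzgk,hjx] add [khq,aqsa] -> 7 lines: fkaj neg khq aqsa pwkx mtpk sbbjd

Answer: fkaj
neg
khq
aqsa
pwkx
mtpk
sbbjd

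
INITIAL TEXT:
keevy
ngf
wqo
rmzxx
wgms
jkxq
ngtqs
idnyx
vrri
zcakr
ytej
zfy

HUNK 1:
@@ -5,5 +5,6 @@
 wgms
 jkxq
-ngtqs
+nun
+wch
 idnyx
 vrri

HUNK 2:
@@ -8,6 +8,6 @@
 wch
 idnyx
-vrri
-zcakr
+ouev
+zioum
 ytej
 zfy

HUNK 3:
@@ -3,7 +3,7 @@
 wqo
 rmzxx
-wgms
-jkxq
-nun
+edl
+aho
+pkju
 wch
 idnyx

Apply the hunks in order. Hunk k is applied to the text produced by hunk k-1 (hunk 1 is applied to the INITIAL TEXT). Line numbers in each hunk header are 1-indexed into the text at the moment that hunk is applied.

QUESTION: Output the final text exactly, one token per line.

Hunk 1: at line 5 remove [ngtqs] add [nun,wch] -> 13 lines: keevy ngf wqo rmzxx wgms jkxq nun wch idnyx vrri zcakr ytej zfy
Hunk 2: at line 8 remove [vrri,zcakr] add [ouev,zioum] -> 13 lines: keevy ngf wqo rmzxx wgms jkxq nun wch idnyx ouev zioum ytej zfy
Hunk 3: at line 3 remove [wgms,jkxq,nun] add [edl,aho,pkju] -> 13 lines: keevy ngf wqo rmzxx edl aho pkju wch idnyx ouev zioum ytej zfy

Answer: keevy
ngf
wqo
rmzxx
edl
aho
pkju
wch
idnyx
ouev
zioum
ytej
zfy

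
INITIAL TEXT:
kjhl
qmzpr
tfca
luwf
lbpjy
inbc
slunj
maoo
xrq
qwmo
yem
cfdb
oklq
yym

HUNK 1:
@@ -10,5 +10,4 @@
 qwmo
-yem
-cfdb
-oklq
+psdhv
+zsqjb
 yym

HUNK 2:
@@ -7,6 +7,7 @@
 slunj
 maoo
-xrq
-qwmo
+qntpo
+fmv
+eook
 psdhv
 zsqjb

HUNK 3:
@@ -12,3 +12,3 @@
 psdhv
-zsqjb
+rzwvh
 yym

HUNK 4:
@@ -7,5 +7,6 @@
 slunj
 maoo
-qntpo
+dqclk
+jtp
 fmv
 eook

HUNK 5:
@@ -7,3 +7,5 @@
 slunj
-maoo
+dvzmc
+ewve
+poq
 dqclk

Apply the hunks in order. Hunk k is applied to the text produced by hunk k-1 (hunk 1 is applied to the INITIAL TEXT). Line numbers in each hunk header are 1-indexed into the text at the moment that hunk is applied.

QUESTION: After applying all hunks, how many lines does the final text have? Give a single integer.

Answer: 17

Derivation:
Hunk 1: at line 10 remove [yem,cfdb,oklq] add [psdhv,zsqjb] -> 13 lines: kjhl qmzpr tfca luwf lbpjy inbc slunj maoo xrq qwmo psdhv zsqjb yym
Hunk 2: at line 7 remove [xrq,qwmo] add [qntpo,fmv,eook] -> 14 lines: kjhl qmzpr tfca luwf lbpjy inbc slunj maoo qntpo fmv eook psdhv zsqjb yym
Hunk 3: at line 12 remove [zsqjb] add [rzwvh] -> 14 lines: kjhl qmzpr tfca luwf lbpjy inbc slunj maoo qntpo fmv eook psdhv rzwvh yym
Hunk 4: at line 7 remove [qntpo] add [dqclk,jtp] -> 15 lines: kjhl qmzpr tfca luwf lbpjy inbc slunj maoo dqclk jtp fmv eook psdhv rzwvh yym
Hunk 5: at line 7 remove [maoo] add [dvzmc,ewve,poq] -> 17 lines: kjhl qmzpr tfca luwf lbpjy inbc slunj dvzmc ewve poq dqclk jtp fmv eook psdhv rzwvh yym
Final line count: 17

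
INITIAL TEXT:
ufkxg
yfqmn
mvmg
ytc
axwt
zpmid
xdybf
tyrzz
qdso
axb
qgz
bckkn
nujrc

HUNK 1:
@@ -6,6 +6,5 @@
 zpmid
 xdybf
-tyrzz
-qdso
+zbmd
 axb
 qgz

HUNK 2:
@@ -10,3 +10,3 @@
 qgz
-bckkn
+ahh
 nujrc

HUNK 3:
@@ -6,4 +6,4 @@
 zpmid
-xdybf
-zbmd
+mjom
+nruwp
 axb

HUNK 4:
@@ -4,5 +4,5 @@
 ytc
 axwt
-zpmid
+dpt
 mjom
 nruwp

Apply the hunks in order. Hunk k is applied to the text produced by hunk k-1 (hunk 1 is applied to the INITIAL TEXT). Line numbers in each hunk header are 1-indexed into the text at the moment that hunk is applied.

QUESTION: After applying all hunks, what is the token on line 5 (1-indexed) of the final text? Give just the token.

Hunk 1: at line 6 remove [tyrzz,qdso] add [zbmd] -> 12 lines: ufkxg yfqmn mvmg ytc axwt zpmid xdybf zbmd axb qgz bckkn nujrc
Hunk 2: at line 10 remove [bckkn] add [ahh] -> 12 lines: ufkxg yfqmn mvmg ytc axwt zpmid xdybf zbmd axb qgz ahh nujrc
Hunk 3: at line 6 remove [xdybf,zbmd] add [mjom,nruwp] -> 12 lines: ufkxg yfqmn mvmg ytc axwt zpmid mjom nruwp axb qgz ahh nujrc
Hunk 4: at line 4 remove [zpmid] add [dpt] -> 12 lines: ufkxg yfqmn mvmg ytc axwt dpt mjom nruwp axb qgz ahh nujrc
Final line 5: axwt

Answer: axwt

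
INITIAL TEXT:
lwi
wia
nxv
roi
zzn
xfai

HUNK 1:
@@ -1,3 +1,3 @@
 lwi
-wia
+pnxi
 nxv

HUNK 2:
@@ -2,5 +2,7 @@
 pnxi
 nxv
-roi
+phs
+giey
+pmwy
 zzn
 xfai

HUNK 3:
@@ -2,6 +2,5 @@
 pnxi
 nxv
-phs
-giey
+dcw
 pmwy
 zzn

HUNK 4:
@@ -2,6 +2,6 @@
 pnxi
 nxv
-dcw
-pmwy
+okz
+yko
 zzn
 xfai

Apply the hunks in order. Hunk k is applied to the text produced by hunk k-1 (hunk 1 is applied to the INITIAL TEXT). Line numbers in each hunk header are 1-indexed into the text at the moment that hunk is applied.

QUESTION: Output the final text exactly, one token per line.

Answer: lwi
pnxi
nxv
okz
yko
zzn
xfai

Derivation:
Hunk 1: at line 1 remove [wia] add [pnxi] -> 6 lines: lwi pnxi nxv roi zzn xfai
Hunk 2: at line 2 remove [roi] add [phs,giey,pmwy] -> 8 lines: lwi pnxi nxv phs giey pmwy zzn xfai
Hunk 3: at line 2 remove [phs,giey] add [dcw] -> 7 lines: lwi pnxi nxv dcw pmwy zzn xfai
Hunk 4: at line 2 remove [dcw,pmwy] add [okz,yko] -> 7 lines: lwi pnxi nxv okz yko zzn xfai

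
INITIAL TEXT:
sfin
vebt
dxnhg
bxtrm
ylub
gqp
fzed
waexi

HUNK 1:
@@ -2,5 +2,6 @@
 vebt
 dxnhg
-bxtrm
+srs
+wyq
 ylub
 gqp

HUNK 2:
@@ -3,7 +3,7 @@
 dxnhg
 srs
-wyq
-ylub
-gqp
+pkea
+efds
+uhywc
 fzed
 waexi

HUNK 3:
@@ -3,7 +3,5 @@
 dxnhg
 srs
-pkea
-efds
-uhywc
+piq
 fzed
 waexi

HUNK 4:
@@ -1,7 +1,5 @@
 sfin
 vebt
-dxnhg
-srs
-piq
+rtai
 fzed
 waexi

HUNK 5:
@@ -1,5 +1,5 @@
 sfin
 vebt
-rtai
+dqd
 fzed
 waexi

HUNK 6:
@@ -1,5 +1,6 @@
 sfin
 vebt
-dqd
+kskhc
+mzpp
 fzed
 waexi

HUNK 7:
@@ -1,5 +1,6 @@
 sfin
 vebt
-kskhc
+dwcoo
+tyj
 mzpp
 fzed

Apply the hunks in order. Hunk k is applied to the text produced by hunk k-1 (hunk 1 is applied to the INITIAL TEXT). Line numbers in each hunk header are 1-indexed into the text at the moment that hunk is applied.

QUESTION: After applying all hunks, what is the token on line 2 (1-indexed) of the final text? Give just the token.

Answer: vebt

Derivation:
Hunk 1: at line 2 remove [bxtrm] add [srs,wyq] -> 9 lines: sfin vebt dxnhg srs wyq ylub gqp fzed waexi
Hunk 2: at line 3 remove [wyq,ylub,gqp] add [pkea,efds,uhywc] -> 9 lines: sfin vebt dxnhg srs pkea efds uhywc fzed waexi
Hunk 3: at line 3 remove [pkea,efds,uhywc] add [piq] -> 7 lines: sfin vebt dxnhg srs piq fzed waexi
Hunk 4: at line 1 remove [dxnhg,srs,piq] add [rtai] -> 5 lines: sfin vebt rtai fzed waexi
Hunk 5: at line 1 remove [rtai] add [dqd] -> 5 lines: sfin vebt dqd fzed waexi
Hunk 6: at line 1 remove [dqd] add [kskhc,mzpp] -> 6 lines: sfin vebt kskhc mzpp fzed waexi
Hunk 7: at line 1 remove [kskhc] add [dwcoo,tyj] -> 7 lines: sfin vebt dwcoo tyj mzpp fzed waexi
Final line 2: vebt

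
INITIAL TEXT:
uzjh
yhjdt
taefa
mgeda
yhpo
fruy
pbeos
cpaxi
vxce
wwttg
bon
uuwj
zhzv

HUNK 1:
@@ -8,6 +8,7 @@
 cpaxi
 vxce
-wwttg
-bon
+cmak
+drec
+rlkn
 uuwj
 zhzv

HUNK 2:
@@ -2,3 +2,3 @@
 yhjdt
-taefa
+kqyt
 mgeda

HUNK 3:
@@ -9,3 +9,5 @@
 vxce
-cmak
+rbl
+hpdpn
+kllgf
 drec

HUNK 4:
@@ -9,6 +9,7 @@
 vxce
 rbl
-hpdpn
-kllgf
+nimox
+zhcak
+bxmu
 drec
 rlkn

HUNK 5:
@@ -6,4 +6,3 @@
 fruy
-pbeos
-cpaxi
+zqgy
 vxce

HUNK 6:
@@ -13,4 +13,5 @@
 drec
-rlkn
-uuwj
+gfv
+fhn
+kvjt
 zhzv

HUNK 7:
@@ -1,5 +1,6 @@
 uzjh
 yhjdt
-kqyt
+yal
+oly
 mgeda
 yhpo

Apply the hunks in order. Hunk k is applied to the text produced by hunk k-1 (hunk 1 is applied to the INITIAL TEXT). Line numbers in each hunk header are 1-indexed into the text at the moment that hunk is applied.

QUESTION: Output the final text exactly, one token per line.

Hunk 1: at line 8 remove [wwttg,bon] add [cmak,drec,rlkn] -> 14 lines: uzjh yhjdt taefa mgeda yhpo fruy pbeos cpaxi vxce cmak drec rlkn uuwj zhzv
Hunk 2: at line 2 remove [taefa] add [kqyt] -> 14 lines: uzjh yhjdt kqyt mgeda yhpo fruy pbeos cpaxi vxce cmak drec rlkn uuwj zhzv
Hunk 3: at line 9 remove [cmak] add [rbl,hpdpn,kllgf] -> 16 lines: uzjh yhjdt kqyt mgeda yhpo fruy pbeos cpaxi vxce rbl hpdpn kllgf drec rlkn uuwj zhzv
Hunk 4: at line 9 remove [hpdpn,kllgf] add [nimox,zhcak,bxmu] -> 17 lines: uzjh yhjdt kqyt mgeda yhpo fruy pbeos cpaxi vxce rbl nimox zhcak bxmu drec rlkn uuwj zhzv
Hunk 5: at line 6 remove [pbeos,cpaxi] add [zqgy] -> 16 lines: uzjh yhjdt kqyt mgeda yhpo fruy zqgy vxce rbl nimox zhcak bxmu drec rlkn uuwj zhzv
Hunk 6: at line 13 remove [rlkn,uuwj] add [gfv,fhn,kvjt] -> 17 lines: uzjh yhjdt kqyt mgeda yhpo fruy zqgy vxce rbl nimox zhcak bxmu drec gfv fhn kvjt zhzv
Hunk 7: at line 1 remove [kqyt] add [yal,oly] -> 18 lines: uzjh yhjdt yal oly mgeda yhpo fruy zqgy vxce rbl nimox zhcak bxmu drec gfv fhn kvjt zhzv

Answer: uzjh
yhjdt
yal
oly
mgeda
yhpo
fruy
zqgy
vxce
rbl
nimox
zhcak
bxmu
drec
gfv
fhn
kvjt
zhzv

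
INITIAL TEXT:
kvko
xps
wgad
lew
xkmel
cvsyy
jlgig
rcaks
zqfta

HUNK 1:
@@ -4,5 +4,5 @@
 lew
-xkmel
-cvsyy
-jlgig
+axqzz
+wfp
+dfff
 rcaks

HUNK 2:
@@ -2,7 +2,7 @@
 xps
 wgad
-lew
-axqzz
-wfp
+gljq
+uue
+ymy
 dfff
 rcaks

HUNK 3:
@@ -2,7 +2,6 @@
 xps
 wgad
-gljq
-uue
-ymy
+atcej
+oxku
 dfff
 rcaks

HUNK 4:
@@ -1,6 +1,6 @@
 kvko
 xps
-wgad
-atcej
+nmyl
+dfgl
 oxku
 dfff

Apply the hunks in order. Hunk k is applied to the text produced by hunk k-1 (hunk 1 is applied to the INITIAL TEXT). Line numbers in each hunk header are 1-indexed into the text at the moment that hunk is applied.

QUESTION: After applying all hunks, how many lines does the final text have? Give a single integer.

Hunk 1: at line 4 remove [xkmel,cvsyy,jlgig] add [axqzz,wfp,dfff] -> 9 lines: kvko xps wgad lew axqzz wfp dfff rcaks zqfta
Hunk 2: at line 2 remove [lew,axqzz,wfp] add [gljq,uue,ymy] -> 9 lines: kvko xps wgad gljq uue ymy dfff rcaks zqfta
Hunk 3: at line 2 remove [gljq,uue,ymy] add [atcej,oxku] -> 8 lines: kvko xps wgad atcej oxku dfff rcaks zqfta
Hunk 4: at line 1 remove [wgad,atcej] add [nmyl,dfgl] -> 8 lines: kvko xps nmyl dfgl oxku dfff rcaks zqfta
Final line count: 8

Answer: 8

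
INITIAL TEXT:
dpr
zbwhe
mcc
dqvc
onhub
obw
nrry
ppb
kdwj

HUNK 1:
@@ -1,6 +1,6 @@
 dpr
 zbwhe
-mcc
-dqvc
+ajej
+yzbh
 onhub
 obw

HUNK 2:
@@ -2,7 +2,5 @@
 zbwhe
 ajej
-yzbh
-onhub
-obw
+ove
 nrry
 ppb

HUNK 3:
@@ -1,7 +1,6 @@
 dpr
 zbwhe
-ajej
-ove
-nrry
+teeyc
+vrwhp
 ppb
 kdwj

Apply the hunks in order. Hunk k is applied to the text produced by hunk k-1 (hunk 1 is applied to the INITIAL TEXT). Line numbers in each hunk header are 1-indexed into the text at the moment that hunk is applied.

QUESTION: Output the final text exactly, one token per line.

Hunk 1: at line 1 remove [mcc,dqvc] add [ajej,yzbh] -> 9 lines: dpr zbwhe ajej yzbh onhub obw nrry ppb kdwj
Hunk 2: at line 2 remove [yzbh,onhub,obw] add [ove] -> 7 lines: dpr zbwhe ajej ove nrry ppb kdwj
Hunk 3: at line 1 remove [ajej,ove,nrry] add [teeyc,vrwhp] -> 6 lines: dpr zbwhe teeyc vrwhp ppb kdwj

Answer: dpr
zbwhe
teeyc
vrwhp
ppb
kdwj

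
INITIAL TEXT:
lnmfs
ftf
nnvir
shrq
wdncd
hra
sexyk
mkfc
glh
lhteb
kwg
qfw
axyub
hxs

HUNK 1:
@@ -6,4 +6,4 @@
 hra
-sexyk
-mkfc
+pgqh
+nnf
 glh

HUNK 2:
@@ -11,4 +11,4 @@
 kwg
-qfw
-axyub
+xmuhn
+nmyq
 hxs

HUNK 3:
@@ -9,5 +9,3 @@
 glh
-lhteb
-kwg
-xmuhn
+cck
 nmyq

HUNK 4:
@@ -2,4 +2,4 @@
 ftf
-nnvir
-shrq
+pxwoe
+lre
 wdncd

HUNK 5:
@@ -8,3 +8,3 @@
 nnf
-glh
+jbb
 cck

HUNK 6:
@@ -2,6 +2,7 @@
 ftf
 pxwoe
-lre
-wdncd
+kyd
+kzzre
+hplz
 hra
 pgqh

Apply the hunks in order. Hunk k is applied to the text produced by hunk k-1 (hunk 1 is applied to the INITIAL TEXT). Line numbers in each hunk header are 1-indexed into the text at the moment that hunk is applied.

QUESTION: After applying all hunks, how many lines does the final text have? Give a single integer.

Hunk 1: at line 6 remove [sexyk,mkfc] add [pgqh,nnf] -> 14 lines: lnmfs ftf nnvir shrq wdncd hra pgqh nnf glh lhteb kwg qfw axyub hxs
Hunk 2: at line 11 remove [qfw,axyub] add [xmuhn,nmyq] -> 14 lines: lnmfs ftf nnvir shrq wdncd hra pgqh nnf glh lhteb kwg xmuhn nmyq hxs
Hunk 3: at line 9 remove [lhteb,kwg,xmuhn] add [cck] -> 12 lines: lnmfs ftf nnvir shrq wdncd hra pgqh nnf glh cck nmyq hxs
Hunk 4: at line 2 remove [nnvir,shrq] add [pxwoe,lre] -> 12 lines: lnmfs ftf pxwoe lre wdncd hra pgqh nnf glh cck nmyq hxs
Hunk 5: at line 8 remove [glh] add [jbb] -> 12 lines: lnmfs ftf pxwoe lre wdncd hra pgqh nnf jbb cck nmyq hxs
Hunk 6: at line 2 remove [lre,wdncd] add [kyd,kzzre,hplz] -> 13 lines: lnmfs ftf pxwoe kyd kzzre hplz hra pgqh nnf jbb cck nmyq hxs
Final line count: 13

Answer: 13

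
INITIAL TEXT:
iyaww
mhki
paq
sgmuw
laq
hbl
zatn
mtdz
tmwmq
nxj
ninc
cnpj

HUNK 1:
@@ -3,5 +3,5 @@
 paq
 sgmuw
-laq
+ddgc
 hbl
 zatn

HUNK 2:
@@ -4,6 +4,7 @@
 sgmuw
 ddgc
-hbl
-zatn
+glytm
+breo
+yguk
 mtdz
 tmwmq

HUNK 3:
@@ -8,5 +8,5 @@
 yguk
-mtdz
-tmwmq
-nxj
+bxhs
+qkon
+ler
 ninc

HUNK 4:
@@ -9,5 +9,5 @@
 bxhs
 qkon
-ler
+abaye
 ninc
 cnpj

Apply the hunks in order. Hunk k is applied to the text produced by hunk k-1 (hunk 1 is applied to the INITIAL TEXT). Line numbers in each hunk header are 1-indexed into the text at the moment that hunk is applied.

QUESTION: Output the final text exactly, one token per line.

Answer: iyaww
mhki
paq
sgmuw
ddgc
glytm
breo
yguk
bxhs
qkon
abaye
ninc
cnpj

Derivation:
Hunk 1: at line 3 remove [laq] add [ddgc] -> 12 lines: iyaww mhki paq sgmuw ddgc hbl zatn mtdz tmwmq nxj ninc cnpj
Hunk 2: at line 4 remove [hbl,zatn] add [glytm,breo,yguk] -> 13 lines: iyaww mhki paq sgmuw ddgc glytm breo yguk mtdz tmwmq nxj ninc cnpj
Hunk 3: at line 8 remove [mtdz,tmwmq,nxj] add [bxhs,qkon,ler] -> 13 lines: iyaww mhki paq sgmuw ddgc glytm breo yguk bxhs qkon ler ninc cnpj
Hunk 4: at line 9 remove [ler] add [abaye] -> 13 lines: iyaww mhki paq sgmuw ddgc glytm breo yguk bxhs qkon abaye ninc cnpj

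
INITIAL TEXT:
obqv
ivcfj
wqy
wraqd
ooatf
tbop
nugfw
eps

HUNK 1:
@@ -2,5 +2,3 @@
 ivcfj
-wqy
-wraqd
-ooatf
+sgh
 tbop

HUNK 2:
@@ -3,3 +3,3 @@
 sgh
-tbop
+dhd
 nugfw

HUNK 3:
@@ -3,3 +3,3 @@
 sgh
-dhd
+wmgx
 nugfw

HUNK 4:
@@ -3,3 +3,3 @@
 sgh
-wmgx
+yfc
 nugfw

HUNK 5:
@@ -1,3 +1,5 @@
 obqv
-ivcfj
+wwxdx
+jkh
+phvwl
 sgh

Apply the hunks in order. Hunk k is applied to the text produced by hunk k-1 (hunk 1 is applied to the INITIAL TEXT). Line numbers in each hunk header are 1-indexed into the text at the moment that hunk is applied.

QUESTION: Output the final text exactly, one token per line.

Hunk 1: at line 2 remove [wqy,wraqd,ooatf] add [sgh] -> 6 lines: obqv ivcfj sgh tbop nugfw eps
Hunk 2: at line 3 remove [tbop] add [dhd] -> 6 lines: obqv ivcfj sgh dhd nugfw eps
Hunk 3: at line 3 remove [dhd] add [wmgx] -> 6 lines: obqv ivcfj sgh wmgx nugfw eps
Hunk 4: at line 3 remove [wmgx] add [yfc] -> 6 lines: obqv ivcfj sgh yfc nugfw eps
Hunk 5: at line 1 remove [ivcfj] add [wwxdx,jkh,phvwl] -> 8 lines: obqv wwxdx jkh phvwl sgh yfc nugfw eps

Answer: obqv
wwxdx
jkh
phvwl
sgh
yfc
nugfw
eps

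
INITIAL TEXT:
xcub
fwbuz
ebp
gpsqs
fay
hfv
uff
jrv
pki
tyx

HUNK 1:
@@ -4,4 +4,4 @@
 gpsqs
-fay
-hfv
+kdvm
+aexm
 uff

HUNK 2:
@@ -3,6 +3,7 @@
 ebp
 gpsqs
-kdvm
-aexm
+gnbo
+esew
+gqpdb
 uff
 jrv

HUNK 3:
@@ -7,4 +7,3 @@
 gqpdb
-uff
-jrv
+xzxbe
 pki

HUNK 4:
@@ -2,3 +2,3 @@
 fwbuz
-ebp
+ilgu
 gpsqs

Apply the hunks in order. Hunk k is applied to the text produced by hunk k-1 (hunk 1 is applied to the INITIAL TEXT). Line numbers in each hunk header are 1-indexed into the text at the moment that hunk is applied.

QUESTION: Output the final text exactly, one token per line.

Hunk 1: at line 4 remove [fay,hfv] add [kdvm,aexm] -> 10 lines: xcub fwbuz ebp gpsqs kdvm aexm uff jrv pki tyx
Hunk 2: at line 3 remove [kdvm,aexm] add [gnbo,esew,gqpdb] -> 11 lines: xcub fwbuz ebp gpsqs gnbo esew gqpdb uff jrv pki tyx
Hunk 3: at line 7 remove [uff,jrv] add [xzxbe] -> 10 lines: xcub fwbuz ebp gpsqs gnbo esew gqpdb xzxbe pki tyx
Hunk 4: at line 2 remove [ebp] add [ilgu] -> 10 lines: xcub fwbuz ilgu gpsqs gnbo esew gqpdb xzxbe pki tyx

Answer: xcub
fwbuz
ilgu
gpsqs
gnbo
esew
gqpdb
xzxbe
pki
tyx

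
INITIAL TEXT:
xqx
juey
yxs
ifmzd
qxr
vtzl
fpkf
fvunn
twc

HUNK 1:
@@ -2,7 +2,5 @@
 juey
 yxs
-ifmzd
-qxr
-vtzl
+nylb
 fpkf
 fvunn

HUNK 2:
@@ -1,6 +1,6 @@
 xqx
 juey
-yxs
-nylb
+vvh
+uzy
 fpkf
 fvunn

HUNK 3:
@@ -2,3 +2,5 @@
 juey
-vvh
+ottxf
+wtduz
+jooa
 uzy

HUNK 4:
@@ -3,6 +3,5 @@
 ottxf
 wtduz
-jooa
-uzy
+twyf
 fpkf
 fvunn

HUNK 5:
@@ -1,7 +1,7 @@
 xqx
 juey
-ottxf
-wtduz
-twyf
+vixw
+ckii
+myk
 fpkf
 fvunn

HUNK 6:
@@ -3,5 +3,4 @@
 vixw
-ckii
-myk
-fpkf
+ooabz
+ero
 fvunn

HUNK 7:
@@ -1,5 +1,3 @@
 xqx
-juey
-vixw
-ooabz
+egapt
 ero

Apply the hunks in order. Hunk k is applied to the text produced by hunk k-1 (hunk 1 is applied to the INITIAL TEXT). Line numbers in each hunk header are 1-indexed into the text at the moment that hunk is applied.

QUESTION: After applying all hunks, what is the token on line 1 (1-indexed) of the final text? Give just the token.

Hunk 1: at line 2 remove [ifmzd,qxr,vtzl] add [nylb] -> 7 lines: xqx juey yxs nylb fpkf fvunn twc
Hunk 2: at line 1 remove [yxs,nylb] add [vvh,uzy] -> 7 lines: xqx juey vvh uzy fpkf fvunn twc
Hunk 3: at line 2 remove [vvh] add [ottxf,wtduz,jooa] -> 9 lines: xqx juey ottxf wtduz jooa uzy fpkf fvunn twc
Hunk 4: at line 3 remove [jooa,uzy] add [twyf] -> 8 lines: xqx juey ottxf wtduz twyf fpkf fvunn twc
Hunk 5: at line 1 remove [ottxf,wtduz,twyf] add [vixw,ckii,myk] -> 8 lines: xqx juey vixw ckii myk fpkf fvunn twc
Hunk 6: at line 3 remove [ckii,myk,fpkf] add [ooabz,ero] -> 7 lines: xqx juey vixw ooabz ero fvunn twc
Hunk 7: at line 1 remove [juey,vixw,ooabz] add [egapt] -> 5 lines: xqx egapt ero fvunn twc
Final line 1: xqx

Answer: xqx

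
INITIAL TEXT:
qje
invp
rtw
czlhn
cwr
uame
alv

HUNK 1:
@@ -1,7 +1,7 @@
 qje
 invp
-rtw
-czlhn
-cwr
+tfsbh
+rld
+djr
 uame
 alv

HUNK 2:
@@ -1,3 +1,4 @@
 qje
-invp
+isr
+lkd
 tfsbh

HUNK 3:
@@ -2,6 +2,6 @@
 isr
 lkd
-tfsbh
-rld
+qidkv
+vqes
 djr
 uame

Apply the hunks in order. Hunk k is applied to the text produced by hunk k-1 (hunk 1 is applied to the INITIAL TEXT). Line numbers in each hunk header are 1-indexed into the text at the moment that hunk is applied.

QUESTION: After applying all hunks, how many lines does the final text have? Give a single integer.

Answer: 8

Derivation:
Hunk 1: at line 1 remove [rtw,czlhn,cwr] add [tfsbh,rld,djr] -> 7 lines: qje invp tfsbh rld djr uame alv
Hunk 2: at line 1 remove [invp] add [isr,lkd] -> 8 lines: qje isr lkd tfsbh rld djr uame alv
Hunk 3: at line 2 remove [tfsbh,rld] add [qidkv,vqes] -> 8 lines: qje isr lkd qidkv vqes djr uame alv
Final line count: 8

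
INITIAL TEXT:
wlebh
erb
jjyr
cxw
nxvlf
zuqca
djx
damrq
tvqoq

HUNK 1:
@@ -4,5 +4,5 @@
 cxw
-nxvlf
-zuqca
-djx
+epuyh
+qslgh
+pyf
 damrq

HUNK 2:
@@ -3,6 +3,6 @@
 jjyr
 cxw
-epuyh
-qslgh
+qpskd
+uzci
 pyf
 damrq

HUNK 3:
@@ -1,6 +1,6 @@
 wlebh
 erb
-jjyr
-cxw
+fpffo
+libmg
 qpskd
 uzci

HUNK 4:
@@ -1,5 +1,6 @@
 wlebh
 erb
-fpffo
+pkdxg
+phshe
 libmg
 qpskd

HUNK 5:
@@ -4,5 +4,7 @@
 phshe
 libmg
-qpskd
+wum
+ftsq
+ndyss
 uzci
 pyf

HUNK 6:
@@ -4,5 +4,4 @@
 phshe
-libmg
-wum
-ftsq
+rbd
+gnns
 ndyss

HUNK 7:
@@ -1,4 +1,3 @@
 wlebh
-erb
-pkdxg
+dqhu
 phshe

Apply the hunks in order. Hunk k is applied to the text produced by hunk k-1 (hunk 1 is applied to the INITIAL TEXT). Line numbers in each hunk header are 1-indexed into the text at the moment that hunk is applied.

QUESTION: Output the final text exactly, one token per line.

Answer: wlebh
dqhu
phshe
rbd
gnns
ndyss
uzci
pyf
damrq
tvqoq

Derivation:
Hunk 1: at line 4 remove [nxvlf,zuqca,djx] add [epuyh,qslgh,pyf] -> 9 lines: wlebh erb jjyr cxw epuyh qslgh pyf damrq tvqoq
Hunk 2: at line 3 remove [epuyh,qslgh] add [qpskd,uzci] -> 9 lines: wlebh erb jjyr cxw qpskd uzci pyf damrq tvqoq
Hunk 3: at line 1 remove [jjyr,cxw] add [fpffo,libmg] -> 9 lines: wlebh erb fpffo libmg qpskd uzci pyf damrq tvqoq
Hunk 4: at line 1 remove [fpffo] add [pkdxg,phshe] -> 10 lines: wlebh erb pkdxg phshe libmg qpskd uzci pyf damrq tvqoq
Hunk 5: at line 4 remove [qpskd] add [wum,ftsq,ndyss] -> 12 lines: wlebh erb pkdxg phshe libmg wum ftsq ndyss uzci pyf damrq tvqoq
Hunk 6: at line 4 remove [libmg,wum,ftsq] add [rbd,gnns] -> 11 lines: wlebh erb pkdxg phshe rbd gnns ndyss uzci pyf damrq tvqoq
Hunk 7: at line 1 remove [erb,pkdxg] add [dqhu] -> 10 lines: wlebh dqhu phshe rbd gnns ndyss uzci pyf damrq tvqoq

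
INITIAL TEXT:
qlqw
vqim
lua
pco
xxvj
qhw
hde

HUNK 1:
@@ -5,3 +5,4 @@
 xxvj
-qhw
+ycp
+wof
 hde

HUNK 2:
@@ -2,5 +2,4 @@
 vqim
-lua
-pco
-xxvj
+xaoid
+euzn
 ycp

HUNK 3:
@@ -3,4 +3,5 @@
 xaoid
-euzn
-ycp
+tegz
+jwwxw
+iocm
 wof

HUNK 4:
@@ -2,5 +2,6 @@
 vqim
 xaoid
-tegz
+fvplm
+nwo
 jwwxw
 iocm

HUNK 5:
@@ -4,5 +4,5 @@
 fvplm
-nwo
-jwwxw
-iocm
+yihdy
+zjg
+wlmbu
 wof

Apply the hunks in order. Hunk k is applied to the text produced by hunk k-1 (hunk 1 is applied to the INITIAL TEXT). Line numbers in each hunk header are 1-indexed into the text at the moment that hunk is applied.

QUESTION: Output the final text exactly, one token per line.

Answer: qlqw
vqim
xaoid
fvplm
yihdy
zjg
wlmbu
wof
hde

Derivation:
Hunk 1: at line 5 remove [qhw] add [ycp,wof] -> 8 lines: qlqw vqim lua pco xxvj ycp wof hde
Hunk 2: at line 2 remove [lua,pco,xxvj] add [xaoid,euzn] -> 7 lines: qlqw vqim xaoid euzn ycp wof hde
Hunk 3: at line 3 remove [euzn,ycp] add [tegz,jwwxw,iocm] -> 8 lines: qlqw vqim xaoid tegz jwwxw iocm wof hde
Hunk 4: at line 2 remove [tegz] add [fvplm,nwo] -> 9 lines: qlqw vqim xaoid fvplm nwo jwwxw iocm wof hde
Hunk 5: at line 4 remove [nwo,jwwxw,iocm] add [yihdy,zjg,wlmbu] -> 9 lines: qlqw vqim xaoid fvplm yihdy zjg wlmbu wof hde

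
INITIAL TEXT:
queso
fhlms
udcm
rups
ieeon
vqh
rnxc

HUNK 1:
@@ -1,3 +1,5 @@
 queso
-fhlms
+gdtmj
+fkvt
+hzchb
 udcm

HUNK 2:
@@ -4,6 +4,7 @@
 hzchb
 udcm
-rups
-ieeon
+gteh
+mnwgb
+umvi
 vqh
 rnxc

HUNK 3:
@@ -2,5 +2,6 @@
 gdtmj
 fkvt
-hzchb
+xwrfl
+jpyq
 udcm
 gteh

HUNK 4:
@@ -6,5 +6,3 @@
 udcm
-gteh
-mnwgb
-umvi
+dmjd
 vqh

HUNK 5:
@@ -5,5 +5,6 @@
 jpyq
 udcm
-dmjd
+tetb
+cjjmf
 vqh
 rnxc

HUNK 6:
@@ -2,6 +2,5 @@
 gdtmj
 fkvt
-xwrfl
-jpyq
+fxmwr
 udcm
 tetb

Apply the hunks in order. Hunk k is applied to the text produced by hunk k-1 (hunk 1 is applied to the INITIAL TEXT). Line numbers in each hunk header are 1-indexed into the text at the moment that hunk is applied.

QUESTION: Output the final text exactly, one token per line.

Answer: queso
gdtmj
fkvt
fxmwr
udcm
tetb
cjjmf
vqh
rnxc

Derivation:
Hunk 1: at line 1 remove [fhlms] add [gdtmj,fkvt,hzchb] -> 9 lines: queso gdtmj fkvt hzchb udcm rups ieeon vqh rnxc
Hunk 2: at line 4 remove [rups,ieeon] add [gteh,mnwgb,umvi] -> 10 lines: queso gdtmj fkvt hzchb udcm gteh mnwgb umvi vqh rnxc
Hunk 3: at line 2 remove [hzchb] add [xwrfl,jpyq] -> 11 lines: queso gdtmj fkvt xwrfl jpyq udcm gteh mnwgb umvi vqh rnxc
Hunk 4: at line 6 remove [gteh,mnwgb,umvi] add [dmjd] -> 9 lines: queso gdtmj fkvt xwrfl jpyq udcm dmjd vqh rnxc
Hunk 5: at line 5 remove [dmjd] add [tetb,cjjmf] -> 10 lines: queso gdtmj fkvt xwrfl jpyq udcm tetb cjjmf vqh rnxc
Hunk 6: at line 2 remove [xwrfl,jpyq] add [fxmwr] -> 9 lines: queso gdtmj fkvt fxmwr udcm tetb cjjmf vqh rnxc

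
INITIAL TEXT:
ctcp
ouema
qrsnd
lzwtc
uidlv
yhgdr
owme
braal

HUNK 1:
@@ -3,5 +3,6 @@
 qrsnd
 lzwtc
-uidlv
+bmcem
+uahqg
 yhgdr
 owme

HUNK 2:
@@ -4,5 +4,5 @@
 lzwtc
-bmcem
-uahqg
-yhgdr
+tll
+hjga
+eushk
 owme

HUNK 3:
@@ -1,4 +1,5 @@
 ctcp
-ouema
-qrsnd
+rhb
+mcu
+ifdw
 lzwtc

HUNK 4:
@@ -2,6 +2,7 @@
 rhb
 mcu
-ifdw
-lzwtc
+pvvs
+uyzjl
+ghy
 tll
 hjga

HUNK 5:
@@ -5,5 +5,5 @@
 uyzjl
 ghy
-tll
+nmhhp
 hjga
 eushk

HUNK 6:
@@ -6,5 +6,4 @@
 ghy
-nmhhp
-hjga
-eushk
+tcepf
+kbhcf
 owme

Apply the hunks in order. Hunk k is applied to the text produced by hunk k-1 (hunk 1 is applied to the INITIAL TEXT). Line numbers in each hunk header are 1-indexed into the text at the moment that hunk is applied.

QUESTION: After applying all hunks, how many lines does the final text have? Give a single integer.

Hunk 1: at line 3 remove [uidlv] add [bmcem,uahqg] -> 9 lines: ctcp ouema qrsnd lzwtc bmcem uahqg yhgdr owme braal
Hunk 2: at line 4 remove [bmcem,uahqg,yhgdr] add [tll,hjga,eushk] -> 9 lines: ctcp ouema qrsnd lzwtc tll hjga eushk owme braal
Hunk 3: at line 1 remove [ouema,qrsnd] add [rhb,mcu,ifdw] -> 10 lines: ctcp rhb mcu ifdw lzwtc tll hjga eushk owme braal
Hunk 4: at line 2 remove [ifdw,lzwtc] add [pvvs,uyzjl,ghy] -> 11 lines: ctcp rhb mcu pvvs uyzjl ghy tll hjga eushk owme braal
Hunk 5: at line 5 remove [tll] add [nmhhp] -> 11 lines: ctcp rhb mcu pvvs uyzjl ghy nmhhp hjga eushk owme braal
Hunk 6: at line 6 remove [nmhhp,hjga,eushk] add [tcepf,kbhcf] -> 10 lines: ctcp rhb mcu pvvs uyzjl ghy tcepf kbhcf owme braal
Final line count: 10

Answer: 10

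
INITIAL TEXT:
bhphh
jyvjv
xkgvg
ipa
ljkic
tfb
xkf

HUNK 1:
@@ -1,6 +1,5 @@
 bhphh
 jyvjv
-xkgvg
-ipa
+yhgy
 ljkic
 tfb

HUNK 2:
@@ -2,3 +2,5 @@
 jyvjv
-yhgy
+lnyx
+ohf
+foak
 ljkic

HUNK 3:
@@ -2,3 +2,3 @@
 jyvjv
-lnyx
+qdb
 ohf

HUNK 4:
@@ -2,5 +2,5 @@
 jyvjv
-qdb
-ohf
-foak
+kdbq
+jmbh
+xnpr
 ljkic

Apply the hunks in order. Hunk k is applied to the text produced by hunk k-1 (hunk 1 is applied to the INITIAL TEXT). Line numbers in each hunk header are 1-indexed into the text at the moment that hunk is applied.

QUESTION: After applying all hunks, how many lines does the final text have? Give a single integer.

Hunk 1: at line 1 remove [xkgvg,ipa] add [yhgy] -> 6 lines: bhphh jyvjv yhgy ljkic tfb xkf
Hunk 2: at line 2 remove [yhgy] add [lnyx,ohf,foak] -> 8 lines: bhphh jyvjv lnyx ohf foak ljkic tfb xkf
Hunk 3: at line 2 remove [lnyx] add [qdb] -> 8 lines: bhphh jyvjv qdb ohf foak ljkic tfb xkf
Hunk 4: at line 2 remove [qdb,ohf,foak] add [kdbq,jmbh,xnpr] -> 8 lines: bhphh jyvjv kdbq jmbh xnpr ljkic tfb xkf
Final line count: 8

Answer: 8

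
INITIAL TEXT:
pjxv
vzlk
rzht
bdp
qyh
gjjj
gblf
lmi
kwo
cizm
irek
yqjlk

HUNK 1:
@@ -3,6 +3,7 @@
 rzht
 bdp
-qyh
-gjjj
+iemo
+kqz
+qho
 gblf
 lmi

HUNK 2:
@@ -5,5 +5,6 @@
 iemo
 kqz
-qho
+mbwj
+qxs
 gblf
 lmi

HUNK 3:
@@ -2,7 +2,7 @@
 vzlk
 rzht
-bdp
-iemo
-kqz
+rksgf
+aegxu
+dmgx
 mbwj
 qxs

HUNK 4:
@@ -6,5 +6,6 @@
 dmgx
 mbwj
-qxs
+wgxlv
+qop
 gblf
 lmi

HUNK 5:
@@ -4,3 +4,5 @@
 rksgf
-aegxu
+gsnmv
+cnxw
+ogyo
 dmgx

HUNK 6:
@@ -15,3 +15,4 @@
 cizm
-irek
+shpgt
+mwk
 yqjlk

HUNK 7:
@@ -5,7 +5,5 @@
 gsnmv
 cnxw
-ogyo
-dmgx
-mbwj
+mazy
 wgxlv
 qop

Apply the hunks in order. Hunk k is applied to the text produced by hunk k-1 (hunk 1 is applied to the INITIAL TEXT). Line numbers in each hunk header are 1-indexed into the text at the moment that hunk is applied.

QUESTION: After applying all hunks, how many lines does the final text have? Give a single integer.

Hunk 1: at line 3 remove [qyh,gjjj] add [iemo,kqz,qho] -> 13 lines: pjxv vzlk rzht bdp iemo kqz qho gblf lmi kwo cizm irek yqjlk
Hunk 2: at line 5 remove [qho] add [mbwj,qxs] -> 14 lines: pjxv vzlk rzht bdp iemo kqz mbwj qxs gblf lmi kwo cizm irek yqjlk
Hunk 3: at line 2 remove [bdp,iemo,kqz] add [rksgf,aegxu,dmgx] -> 14 lines: pjxv vzlk rzht rksgf aegxu dmgx mbwj qxs gblf lmi kwo cizm irek yqjlk
Hunk 4: at line 6 remove [qxs] add [wgxlv,qop] -> 15 lines: pjxv vzlk rzht rksgf aegxu dmgx mbwj wgxlv qop gblf lmi kwo cizm irek yqjlk
Hunk 5: at line 4 remove [aegxu] add [gsnmv,cnxw,ogyo] -> 17 lines: pjxv vzlk rzht rksgf gsnmv cnxw ogyo dmgx mbwj wgxlv qop gblf lmi kwo cizm irek yqjlk
Hunk 6: at line 15 remove [irek] add [shpgt,mwk] -> 18 lines: pjxv vzlk rzht rksgf gsnmv cnxw ogyo dmgx mbwj wgxlv qop gblf lmi kwo cizm shpgt mwk yqjlk
Hunk 7: at line 5 remove [ogyo,dmgx,mbwj] add [mazy] -> 16 lines: pjxv vzlk rzht rksgf gsnmv cnxw mazy wgxlv qop gblf lmi kwo cizm shpgt mwk yqjlk
Final line count: 16

Answer: 16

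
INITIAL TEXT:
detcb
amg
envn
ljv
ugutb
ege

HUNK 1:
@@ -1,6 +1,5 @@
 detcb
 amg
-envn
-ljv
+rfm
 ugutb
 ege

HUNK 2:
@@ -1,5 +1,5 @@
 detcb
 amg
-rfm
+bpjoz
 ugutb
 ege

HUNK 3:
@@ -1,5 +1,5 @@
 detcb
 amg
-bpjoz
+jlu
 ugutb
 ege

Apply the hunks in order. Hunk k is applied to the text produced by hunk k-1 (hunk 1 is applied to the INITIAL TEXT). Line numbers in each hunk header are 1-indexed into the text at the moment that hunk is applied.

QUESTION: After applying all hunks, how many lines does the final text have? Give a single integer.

Answer: 5

Derivation:
Hunk 1: at line 1 remove [envn,ljv] add [rfm] -> 5 lines: detcb amg rfm ugutb ege
Hunk 2: at line 1 remove [rfm] add [bpjoz] -> 5 lines: detcb amg bpjoz ugutb ege
Hunk 3: at line 1 remove [bpjoz] add [jlu] -> 5 lines: detcb amg jlu ugutb ege
Final line count: 5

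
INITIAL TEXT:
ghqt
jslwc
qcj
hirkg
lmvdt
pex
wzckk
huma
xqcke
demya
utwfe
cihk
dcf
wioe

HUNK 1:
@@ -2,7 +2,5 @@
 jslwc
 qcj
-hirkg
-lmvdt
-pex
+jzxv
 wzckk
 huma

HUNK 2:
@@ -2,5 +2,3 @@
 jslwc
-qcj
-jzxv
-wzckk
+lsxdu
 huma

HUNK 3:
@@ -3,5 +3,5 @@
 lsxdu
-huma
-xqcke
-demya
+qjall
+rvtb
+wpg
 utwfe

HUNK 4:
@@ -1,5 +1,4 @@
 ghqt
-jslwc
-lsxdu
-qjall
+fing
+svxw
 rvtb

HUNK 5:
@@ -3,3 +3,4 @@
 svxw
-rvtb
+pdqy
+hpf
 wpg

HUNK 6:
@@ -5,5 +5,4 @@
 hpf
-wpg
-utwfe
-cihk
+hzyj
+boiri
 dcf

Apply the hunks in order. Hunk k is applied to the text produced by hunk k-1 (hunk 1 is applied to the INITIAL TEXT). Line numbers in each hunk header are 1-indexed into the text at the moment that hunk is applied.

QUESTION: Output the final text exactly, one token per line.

Hunk 1: at line 2 remove [hirkg,lmvdt,pex] add [jzxv] -> 12 lines: ghqt jslwc qcj jzxv wzckk huma xqcke demya utwfe cihk dcf wioe
Hunk 2: at line 2 remove [qcj,jzxv,wzckk] add [lsxdu] -> 10 lines: ghqt jslwc lsxdu huma xqcke demya utwfe cihk dcf wioe
Hunk 3: at line 3 remove [huma,xqcke,demya] add [qjall,rvtb,wpg] -> 10 lines: ghqt jslwc lsxdu qjall rvtb wpg utwfe cihk dcf wioe
Hunk 4: at line 1 remove [jslwc,lsxdu,qjall] add [fing,svxw] -> 9 lines: ghqt fing svxw rvtb wpg utwfe cihk dcf wioe
Hunk 5: at line 3 remove [rvtb] add [pdqy,hpf] -> 10 lines: ghqt fing svxw pdqy hpf wpg utwfe cihk dcf wioe
Hunk 6: at line 5 remove [wpg,utwfe,cihk] add [hzyj,boiri] -> 9 lines: ghqt fing svxw pdqy hpf hzyj boiri dcf wioe

Answer: ghqt
fing
svxw
pdqy
hpf
hzyj
boiri
dcf
wioe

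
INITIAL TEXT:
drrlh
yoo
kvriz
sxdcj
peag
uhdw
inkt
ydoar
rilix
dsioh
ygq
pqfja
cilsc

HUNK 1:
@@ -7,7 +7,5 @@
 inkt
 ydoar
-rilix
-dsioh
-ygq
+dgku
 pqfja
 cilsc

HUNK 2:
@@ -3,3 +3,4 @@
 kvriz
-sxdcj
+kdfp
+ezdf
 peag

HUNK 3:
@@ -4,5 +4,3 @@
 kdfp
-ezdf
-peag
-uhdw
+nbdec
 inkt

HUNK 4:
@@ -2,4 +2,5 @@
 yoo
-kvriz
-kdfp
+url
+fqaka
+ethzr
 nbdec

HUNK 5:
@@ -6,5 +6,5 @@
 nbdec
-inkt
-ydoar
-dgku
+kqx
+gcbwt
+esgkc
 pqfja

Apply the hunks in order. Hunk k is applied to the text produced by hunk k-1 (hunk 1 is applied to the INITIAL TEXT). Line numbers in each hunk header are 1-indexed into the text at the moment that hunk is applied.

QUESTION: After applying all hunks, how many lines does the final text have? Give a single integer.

Hunk 1: at line 7 remove [rilix,dsioh,ygq] add [dgku] -> 11 lines: drrlh yoo kvriz sxdcj peag uhdw inkt ydoar dgku pqfja cilsc
Hunk 2: at line 3 remove [sxdcj] add [kdfp,ezdf] -> 12 lines: drrlh yoo kvriz kdfp ezdf peag uhdw inkt ydoar dgku pqfja cilsc
Hunk 3: at line 4 remove [ezdf,peag,uhdw] add [nbdec] -> 10 lines: drrlh yoo kvriz kdfp nbdec inkt ydoar dgku pqfja cilsc
Hunk 4: at line 2 remove [kvriz,kdfp] add [url,fqaka,ethzr] -> 11 lines: drrlh yoo url fqaka ethzr nbdec inkt ydoar dgku pqfja cilsc
Hunk 5: at line 6 remove [inkt,ydoar,dgku] add [kqx,gcbwt,esgkc] -> 11 lines: drrlh yoo url fqaka ethzr nbdec kqx gcbwt esgkc pqfja cilsc
Final line count: 11

Answer: 11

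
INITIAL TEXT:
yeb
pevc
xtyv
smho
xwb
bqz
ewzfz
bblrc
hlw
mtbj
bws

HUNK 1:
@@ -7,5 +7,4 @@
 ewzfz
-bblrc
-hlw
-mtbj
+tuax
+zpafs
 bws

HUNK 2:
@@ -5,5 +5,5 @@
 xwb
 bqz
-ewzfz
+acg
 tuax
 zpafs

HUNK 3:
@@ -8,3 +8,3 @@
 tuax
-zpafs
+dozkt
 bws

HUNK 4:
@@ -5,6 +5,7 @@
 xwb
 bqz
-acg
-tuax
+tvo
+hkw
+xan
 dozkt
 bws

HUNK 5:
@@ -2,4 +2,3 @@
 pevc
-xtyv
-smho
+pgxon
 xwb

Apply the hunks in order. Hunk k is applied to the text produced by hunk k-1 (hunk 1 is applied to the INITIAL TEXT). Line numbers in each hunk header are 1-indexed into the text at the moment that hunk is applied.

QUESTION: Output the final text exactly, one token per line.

Answer: yeb
pevc
pgxon
xwb
bqz
tvo
hkw
xan
dozkt
bws

Derivation:
Hunk 1: at line 7 remove [bblrc,hlw,mtbj] add [tuax,zpafs] -> 10 lines: yeb pevc xtyv smho xwb bqz ewzfz tuax zpafs bws
Hunk 2: at line 5 remove [ewzfz] add [acg] -> 10 lines: yeb pevc xtyv smho xwb bqz acg tuax zpafs bws
Hunk 3: at line 8 remove [zpafs] add [dozkt] -> 10 lines: yeb pevc xtyv smho xwb bqz acg tuax dozkt bws
Hunk 4: at line 5 remove [acg,tuax] add [tvo,hkw,xan] -> 11 lines: yeb pevc xtyv smho xwb bqz tvo hkw xan dozkt bws
Hunk 5: at line 2 remove [xtyv,smho] add [pgxon] -> 10 lines: yeb pevc pgxon xwb bqz tvo hkw xan dozkt bws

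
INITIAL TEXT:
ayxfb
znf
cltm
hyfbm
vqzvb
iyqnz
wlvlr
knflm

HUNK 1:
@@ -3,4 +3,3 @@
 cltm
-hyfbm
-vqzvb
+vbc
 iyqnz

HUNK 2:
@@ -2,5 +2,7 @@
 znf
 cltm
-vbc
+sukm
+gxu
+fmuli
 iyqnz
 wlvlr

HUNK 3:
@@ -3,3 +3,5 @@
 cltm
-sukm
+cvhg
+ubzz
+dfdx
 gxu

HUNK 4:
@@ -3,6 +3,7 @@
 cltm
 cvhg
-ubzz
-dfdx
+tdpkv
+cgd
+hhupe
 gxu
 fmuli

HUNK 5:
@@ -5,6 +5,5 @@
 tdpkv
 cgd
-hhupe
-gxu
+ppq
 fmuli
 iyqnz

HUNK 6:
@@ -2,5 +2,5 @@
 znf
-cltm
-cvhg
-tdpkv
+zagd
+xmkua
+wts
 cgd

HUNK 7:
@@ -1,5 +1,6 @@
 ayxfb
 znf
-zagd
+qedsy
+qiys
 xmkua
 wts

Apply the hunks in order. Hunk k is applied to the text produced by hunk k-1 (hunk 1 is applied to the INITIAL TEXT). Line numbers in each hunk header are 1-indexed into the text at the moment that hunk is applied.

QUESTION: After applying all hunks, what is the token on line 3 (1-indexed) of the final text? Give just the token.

Answer: qedsy

Derivation:
Hunk 1: at line 3 remove [hyfbm,vqzvb] add [vbc] -> 7 lines: ayxfb znf cltm vbc iyqnz wlvlr knflm
Hunk 2: at line 2 remove [vbc] add [sukm,gxu,fmuli] -> 9 lines: ayxfb znf cltm sukm gxu fmuli iyqnz wlvlr knflm
Hunk 3: at line 3 remove [sukm] add [cvhg,ubzz,dfdx] -> 11 lines: ayxfb znf cltm cvhg ubzz dfdx gxu fmuli iyqnz wlvlr knflm
Hunk 4: at line 3 remove [ubzz,dfdx] add [tdpkv,cgd,hhupe] -> 12 lines: ayxfb znf cltm cvhg tdpkv cgd hhupe gxu fmuli iyqnz wlvlr knflm
Hunk 5: at line 5 remove [hhupe,gxu] add [ppq] -> 11 lines: ayxfb znf cltm cvhg tdpkv cgd ppq fmuli iyqnz wlvlr knflm
Hunk 6: at line 2 remove [cltm,cvhg,tdpkv] add [zagd,xmkua,wts] -> 11 lines: ayxfb znf zagd xmkua wts cgd ppq fmuli iyqnz wlvlr knflm
Hunk 7: at line 1 remove [zagd] add [qedsy,qiys] -> 12 lines: ayxfb znf qedsy qiys xmkua wts cgd ppq fmuli iyqnz wlvlr knflm
Final line 3: qedsy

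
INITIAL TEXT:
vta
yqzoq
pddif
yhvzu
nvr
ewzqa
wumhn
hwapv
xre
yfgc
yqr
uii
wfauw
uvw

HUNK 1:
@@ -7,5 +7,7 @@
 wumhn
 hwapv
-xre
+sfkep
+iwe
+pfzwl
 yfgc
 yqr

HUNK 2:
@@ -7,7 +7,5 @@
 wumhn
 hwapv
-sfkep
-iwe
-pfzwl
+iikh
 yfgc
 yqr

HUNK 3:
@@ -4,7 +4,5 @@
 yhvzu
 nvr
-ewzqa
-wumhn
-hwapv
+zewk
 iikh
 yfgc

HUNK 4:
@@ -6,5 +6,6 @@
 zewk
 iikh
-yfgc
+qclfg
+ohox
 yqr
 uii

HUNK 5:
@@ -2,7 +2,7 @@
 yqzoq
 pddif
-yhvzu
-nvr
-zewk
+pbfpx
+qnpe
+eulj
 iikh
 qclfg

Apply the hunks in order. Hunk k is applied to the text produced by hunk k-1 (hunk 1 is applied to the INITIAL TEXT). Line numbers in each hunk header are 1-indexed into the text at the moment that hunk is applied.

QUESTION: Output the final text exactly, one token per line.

Hunk 1: at line 7 remove [xre] add [sfkep,iwe,pfzwl] -> 16 lines: vta yqzoq pddif yhvzu nvr ewzqa wumhn hwapv sfkep iwe pfzwl yfgc yqr uii wfauw uvw
Hunk 2: at line 7 remove [sfkep,iwe,pfzwl] add [iikh] -> 14 lines: vta yqzoq pddif yhvzu nvr ewzqa wumhn hwapv iikh yfgc yqr uii wfauw uvw
Hunk 3: at line 4 remove [ewzqa,wumhn,hwapv] add [zewk] -> 12 lines: vta yqzoq pddif yhvzu nvr zewk iikh yfgc yqr uii wfauw uvw
Hunk 4: at line 6 remove [yfgc] add [qclfg,ohox] -> 13 lines: vta yqzoq pddif yhvzu nvr zewk iikh qclfg ohox yqr uii wfauw uvw
Hunk 5: at line 2 remove [yhvzu,nvr,zewk] add [pbfpx,qnpe,eulj] -> 13 lines: vta yqzoq pddif pbfpx qnpe eulj iikh qclfg ohox yqr uii wfauw uvw

Answer: vta
yqzoq
pddif
pbfpx
qnpe
eulj
iikh
qclfg
ohox
yqr
uii
wfauw
uvw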